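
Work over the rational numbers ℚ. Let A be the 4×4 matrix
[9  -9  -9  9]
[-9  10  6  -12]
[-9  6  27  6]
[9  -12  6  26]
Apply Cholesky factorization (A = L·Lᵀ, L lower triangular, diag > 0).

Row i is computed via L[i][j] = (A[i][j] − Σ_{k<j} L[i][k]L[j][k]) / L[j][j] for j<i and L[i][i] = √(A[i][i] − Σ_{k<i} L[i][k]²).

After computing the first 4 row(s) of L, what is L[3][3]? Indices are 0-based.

L[3][3] = 2

Step 1: L[0][0] = √(9) = 3.
  L[1][0] = (-9) / L[0][0] = -3.
Step 2: L[1][1] = √(1) = 1.
  L[2][0] = (-9) / L[0][0] = -3.
  L[2][1] = (-3) / L[1][1] = -3.
Step 3: L[2][2] = √(9) = 3.
  L[3][0] = (9) / L[0][0] = 3.
  L[3][1] = (-3) / L[1][1] = -3.
  L[3][2] = (6) / L[2][2] = 2.
Step 4: L[3][3] = √(4) = 2.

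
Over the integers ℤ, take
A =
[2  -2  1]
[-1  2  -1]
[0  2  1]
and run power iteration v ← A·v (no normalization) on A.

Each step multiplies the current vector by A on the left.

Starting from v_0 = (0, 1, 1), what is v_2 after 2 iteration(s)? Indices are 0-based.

v_0 = (0, 1, 1).
v_1 = A·v_0 = (-1, 1, 3).
v_2 = A·v_1 = (-1, 0, 5).

v_2 = (-1, 0, 5)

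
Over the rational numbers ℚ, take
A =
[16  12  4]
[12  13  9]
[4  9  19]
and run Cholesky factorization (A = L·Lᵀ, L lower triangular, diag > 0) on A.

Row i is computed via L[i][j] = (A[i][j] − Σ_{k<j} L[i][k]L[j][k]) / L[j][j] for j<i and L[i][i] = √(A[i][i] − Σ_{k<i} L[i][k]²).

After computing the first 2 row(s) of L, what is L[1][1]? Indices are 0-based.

L[1][1] = 2

Step 1: L[0][0] = √(16) = 4.
  L[1][0] = (12) / L[0][0] = 3.
Step 2: L[1][1] = √(4) = 2.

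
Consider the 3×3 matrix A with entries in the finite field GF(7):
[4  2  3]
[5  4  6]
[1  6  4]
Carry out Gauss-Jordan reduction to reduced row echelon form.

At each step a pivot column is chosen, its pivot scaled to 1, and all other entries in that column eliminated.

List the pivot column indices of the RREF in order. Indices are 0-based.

step 1: normalize row 0 (÷4) = (1, 4, 6)
  row 1: subtract 5×row0 = (0, 5, 4)
  row 2: subtract 1×row0 = (0, 2, 5)
step 2: normalize row 1 (÷5) = (0, 1, 5)
  row 0: subtract 4×row1 = (1, 0, 0)
  row 2: subtract 2×row1 = (0, 0, 2)
step 3: normalize row 2 (÷2) = (0, 0, 1)
  row 1: subtract 5×row2 = (0, 1, 0)

pivot columns: 0, 1, 2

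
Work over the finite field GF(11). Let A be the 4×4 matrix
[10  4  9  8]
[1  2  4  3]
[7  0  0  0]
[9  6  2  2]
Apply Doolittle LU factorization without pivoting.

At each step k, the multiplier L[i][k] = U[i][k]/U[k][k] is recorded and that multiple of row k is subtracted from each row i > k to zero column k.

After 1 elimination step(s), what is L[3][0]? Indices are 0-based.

L[3][0] = 2

k=0: U[0][0]=10
  eliminate (1,0): mult=10, new row 1: (0, 6, 2, 0); set L[1][0]=10
  eliminate (2,0): mult=4, new row 2: (0, 6, 8, 1); set L[2][0]=4
  eliminate (3,0): mult=2, new row 3: (0, 9, 6, 8); set L[3][0]=2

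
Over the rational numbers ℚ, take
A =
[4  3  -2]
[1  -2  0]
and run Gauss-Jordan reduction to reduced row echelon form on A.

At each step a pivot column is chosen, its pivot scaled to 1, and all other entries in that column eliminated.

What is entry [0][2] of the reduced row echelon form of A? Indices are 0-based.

[1] R0 /= 4  ⇒  (1, 3/4, -1/2)
     R1 -= 1·R0  ⇒  (0, -11/4, 1/2)
[2] R1 /= -11/4  ⇒  (0, 1, -2/11)
     R0 -= 3/4·R1  ⇒  (1, 0, -4/11)

M[0][2] = -4/11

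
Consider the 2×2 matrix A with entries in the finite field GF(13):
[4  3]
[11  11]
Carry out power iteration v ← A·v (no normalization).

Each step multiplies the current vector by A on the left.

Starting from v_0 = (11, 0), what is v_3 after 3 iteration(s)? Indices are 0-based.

v_0 = (11, 0).
v_1 = A·v_0 = (5, 4).
v_2 = A·v_1 = (6, 8).
v_3 = A·v_2 = (9, 11).

v_3 = (9, 11)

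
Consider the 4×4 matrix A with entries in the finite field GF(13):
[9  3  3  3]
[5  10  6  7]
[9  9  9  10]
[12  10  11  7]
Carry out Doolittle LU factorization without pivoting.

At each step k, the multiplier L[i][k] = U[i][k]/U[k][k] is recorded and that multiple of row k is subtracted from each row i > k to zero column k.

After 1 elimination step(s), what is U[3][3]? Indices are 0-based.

Step 1: pivot at (0,0) is 9.
  row1 ← row1 − (2)·row0  ⇒  L[1][0]=2, U row1=(0, 4, 0, 1)
  row2 ← row2 − (1)·row0  ⇒  L[2][0]=1, U row2=(0, 6, 6, 7)
  row3 ← row3 − (10)·row0  ⇒  L[3][0]=10, U row3=(0, 6, 7, 3)

U[3][3] = 3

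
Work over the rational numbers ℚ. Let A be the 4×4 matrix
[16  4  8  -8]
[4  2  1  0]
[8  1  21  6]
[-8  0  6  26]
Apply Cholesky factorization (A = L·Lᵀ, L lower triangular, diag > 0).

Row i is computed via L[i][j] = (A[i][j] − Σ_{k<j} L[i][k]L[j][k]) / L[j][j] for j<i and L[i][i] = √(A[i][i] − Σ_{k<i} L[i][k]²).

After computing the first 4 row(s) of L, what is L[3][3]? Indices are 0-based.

Step 1: L[0][0] = √(16) = 4.
  L[1][0] = (4) / L[0][0] = 1.
Step 2: L[1][1] = √(1) = 1.
  L[2][0] = (8) / L[0][0] = 2.
  L[2][1] = (-1) / L[1][1] = -1.
Step 3: L[2][2] = √(16) = 4.
  L[3][0] = (-8) / L[0][0] = -2.
  L[3][1] = (2) / L[1][1] = 2.
  L[3][2] = (12) / L[2][2] = 3.
Step 4: L[3][3] = √(9) = 3.

L[3][3] = 3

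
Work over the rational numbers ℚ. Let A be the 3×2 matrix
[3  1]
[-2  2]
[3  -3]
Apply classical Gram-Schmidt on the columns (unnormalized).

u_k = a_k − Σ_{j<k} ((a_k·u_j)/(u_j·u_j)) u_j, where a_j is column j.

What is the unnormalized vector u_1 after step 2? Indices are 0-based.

Step 1: u_0 = a_0 = (3, -2, 3).
Step 2: u_1 = a_1 − (-5/11)·u_0 = (26/11, 12/11, -18/11).

u_1 = (26/11, 12/11, -18/11)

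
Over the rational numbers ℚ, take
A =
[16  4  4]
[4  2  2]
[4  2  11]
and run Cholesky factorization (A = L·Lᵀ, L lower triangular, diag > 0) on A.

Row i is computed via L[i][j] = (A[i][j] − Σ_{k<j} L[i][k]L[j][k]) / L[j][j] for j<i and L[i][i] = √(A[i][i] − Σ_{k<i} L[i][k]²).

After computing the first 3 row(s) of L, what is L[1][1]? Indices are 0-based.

L[1][1] = 1

Step 1: L[0][0] = √(16) = 4.
  L[1][0] = (4) / L[0][0] = 1.
Step 2: L[1][1] = √(1) = 1.
  L[2][0] = (4) / L[0][0] = 1.
  L[2][1] = (1) / L[1][1] = 1.
Step 3: L[2][2] = √(9) = 3.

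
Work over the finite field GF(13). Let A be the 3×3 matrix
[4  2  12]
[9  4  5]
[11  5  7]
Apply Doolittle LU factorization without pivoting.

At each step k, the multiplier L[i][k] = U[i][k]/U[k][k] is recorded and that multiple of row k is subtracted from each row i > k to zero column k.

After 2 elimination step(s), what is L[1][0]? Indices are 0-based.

Step 1: pivot at (0,0) is 4.
  row1 ← row1 − (12)·row0  ⇒  L[1][0]=12, U row1=(0, 6, 4)
  row2 ← row2 − (6)·row0  ⇒  L[2][0]=6, U row2=(0, 6, 0)
Step 2: pivot at (1,1) is 6.
  row2 ← row2 − (1)·row1  ⇒  L[2][1]=1, U row2=(0, 0, 9)

L[1][0] = 12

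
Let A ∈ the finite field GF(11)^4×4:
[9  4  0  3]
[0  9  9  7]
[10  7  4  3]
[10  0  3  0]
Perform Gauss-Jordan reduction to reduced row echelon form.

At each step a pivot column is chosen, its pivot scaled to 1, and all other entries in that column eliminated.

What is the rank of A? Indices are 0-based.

rank = 4

pivot(0,0)=9: scale R0 → (1, 9, 0, 4)
  clear (2,0): R2 −= (10)R0 → (0, 5, 4, 7)
  clear (3,0): R3 −= (10)R0 → (0, 9, 3, 4)
pivot(1,1)=9: scale R1 → (0, 1, 1, 2)
  clear (0,1): R0 −= (9)R1 → (1, 0, 2, 8)
  clear (2,1): R2 −= (5)R1 → (0, 0, 10, 8)
  clear (3,1): R3 −= (9)R1 → (0, 0, 5, 8)
pivot(2,2)=10: scale R2 → (0, 0, 1, 3)
  clear (0,2): R0 −= (2)R2 → (1, 0, 0, 2)
  clear (1,2): R1 −= (1)R2 → (0, 1, 0, 10)
  clear (3,2): R3 −= (5)R2 → (0, 0, 0, 4)
pivot(3,3)=4: scale R3 → (0, 0, 0, 1)
  clear (0,3): R0 −= (2)R3 → (1, 0, 0, 0)
  clear (1,3): R1 −= (10)R3 → (0, 1, 0, 0)
  clear (2,3): R2 −= (3)R3 → (0, 0, 1, 0)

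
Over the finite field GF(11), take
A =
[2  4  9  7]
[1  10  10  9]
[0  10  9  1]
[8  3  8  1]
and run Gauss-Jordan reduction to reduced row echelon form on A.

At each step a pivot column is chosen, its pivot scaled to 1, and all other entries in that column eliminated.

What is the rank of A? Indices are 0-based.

[1] R0 /= 2  ⇒  (1, 2, 10, 9)
     R1 -= 1·R0  ⇒  (0, 8, 0, 0)
     R3 -= 8·R0  ⇒  (0, 9, 5, 6)
[2] R1 /= 8  ⇒  (0, 1, 0, 0)
     R0 -= 2·R1  ⇒  (1, 0, 10, 9)
     R2 -= 10·R1  ⇒  (0, 0, 9, 1)
     R3 -= 9·R1  ⇒  (0, 0, 5, 6)
[3] R2 /= 9  ⇒  (0, 0, 1, 5)
     R0 -= 10·R2  ⇒  (1, 0, 0, 3)
     R3 -= 5·R2  ⇒  (0, 0, 0, 3)
[4] R3 /= 3  ⇒  (0, 0, 0, 1)
     R0 -= 3·R3  ⇒  (1, 0, 0, 0)
     R2 -= 5·R3  ⇒  (0, 0, 1, 0)

rank = 4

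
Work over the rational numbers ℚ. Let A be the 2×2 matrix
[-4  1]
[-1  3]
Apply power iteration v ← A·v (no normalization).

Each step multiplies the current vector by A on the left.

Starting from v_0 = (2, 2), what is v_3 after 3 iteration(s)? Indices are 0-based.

v_3 = (-94, 26)

v_0 = (2, 2).
v_1 = A·v_0 = (-6, 4).
v_2 = A·v_1 = (28, 18).
v_3 = A·v_2 = (-94, 26).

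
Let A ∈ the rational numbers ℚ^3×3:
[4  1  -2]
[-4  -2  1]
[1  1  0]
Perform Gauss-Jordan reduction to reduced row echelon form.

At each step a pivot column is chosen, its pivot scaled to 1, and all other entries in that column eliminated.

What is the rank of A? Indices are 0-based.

rank = 3

pivot(0,0)=4: scale R0 → (1, 1/4, -1/2)
  clear (1,0): R1 −= (-4)R0 → (0, -1, -1)
  clear (2,0): R2 −= (1)R0 → (0, 3/4, 1/2)
pivot(1,1)=-1: scale R1 → (0, 1, 1)
  clear (0,1): R0 −= (1/4)R1 → (1, 0, -3/4)
  clear (2,1): R2 −= (3/4)R1 → (0, 0, -1/4)
pivot(2,2)=-1/4: scale R2 → (0, 0, 1)
  clear (0,2): R0 −= (-3/4)R2 → (1, 0, 0)
  clear (1,2): R1 −= (1)R2 → (0, 1, 0)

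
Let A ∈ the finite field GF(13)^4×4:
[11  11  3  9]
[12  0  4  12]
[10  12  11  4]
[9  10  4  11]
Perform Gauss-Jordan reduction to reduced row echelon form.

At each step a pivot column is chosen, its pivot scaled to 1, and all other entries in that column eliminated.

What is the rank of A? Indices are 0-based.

rank = 4

step 1: normalize row 0 (÷11) = (1, 1, 5, 2)
  row 1: subtract 12×row0 = (0, 1, 9, 1)
  row 2: subtract 10×row0 = (0, 2, 0, 10)
  row 3: subtract 9×row0 = (0, 1, 11, 6)
step 2: normalize row 1 (÷1) = (0, 1, 9, 1)
  row 0: subtract 1×row1 = (1, 0, 9, 1)
  row 2: subtract 2×row1 = (0, 0, 8, 8)
  row 3: subtract 1×row1 = (0, 0, 2, 5)
step 3: normalize row 2 (÷8) = (0, 0, 1, 1)
  row 0: subtract 9×row2 = (1, 0, 0, 5)
  row 1: subtract 9×row2 = (0, 1, 0, 5)
  row 3: subtract 2×row2 = (0, 0, 0, 3)
step 4: normalize row 3 (÷3) = (0, 0, 0, 1)
  row 0: subtract 5×row3 = (1, 0, 0, 0)
  row 1: subtract 5×row3 = (0, 1, 0, 0)
  row 2: subtract 1×row3 = (0, 0, 1, 0)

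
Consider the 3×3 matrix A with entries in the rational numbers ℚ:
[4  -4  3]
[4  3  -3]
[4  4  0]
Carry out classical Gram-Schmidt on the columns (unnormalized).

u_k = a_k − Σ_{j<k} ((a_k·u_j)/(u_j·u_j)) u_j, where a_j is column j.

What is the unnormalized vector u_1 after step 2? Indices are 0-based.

Step 1: u_0 = a_0 = (4, 4, 4).
Step 2: u_1 = a_1 − (1/4)·u_0 = (-5, 2, 3).

u_1 = (-5, 2, 3)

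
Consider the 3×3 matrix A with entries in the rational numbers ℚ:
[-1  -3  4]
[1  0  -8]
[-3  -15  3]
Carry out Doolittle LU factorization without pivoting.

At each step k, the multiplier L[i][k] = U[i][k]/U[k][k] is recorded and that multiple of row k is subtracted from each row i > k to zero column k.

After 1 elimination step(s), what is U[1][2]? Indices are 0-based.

U[1][2] = -4

Step 1: pivot at (0,0) is -1.
  row1 ← row1 − (-1)·row0  ⇒  L[1][0]=-1, U row1=(0, -3, -4)
  row2 ← row2 − (3)·row0  ⇒  L[2][0]=3, U row2=(0, -6, -9)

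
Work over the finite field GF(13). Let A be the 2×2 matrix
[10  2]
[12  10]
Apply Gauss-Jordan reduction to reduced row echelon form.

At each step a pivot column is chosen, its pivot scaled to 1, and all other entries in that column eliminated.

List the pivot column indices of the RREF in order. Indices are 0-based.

pivot columns: 0, 1

step 1: normalize row 0 (÷10) = (1, 8)
  row 1: subtract 12×row0 = (0, 5)
step 2: normalize row 1 (÷5) = (0, 1)
  row 0: subtract 8×row1 = (1, 0)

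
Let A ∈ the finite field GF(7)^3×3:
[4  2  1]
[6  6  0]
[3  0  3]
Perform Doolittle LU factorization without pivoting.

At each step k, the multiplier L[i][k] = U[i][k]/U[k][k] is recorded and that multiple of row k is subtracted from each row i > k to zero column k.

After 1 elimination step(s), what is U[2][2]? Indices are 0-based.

U[2][2] = 4

[col 0] pivot 4
  R1 -= 5*R0 → (0, 3, 2)  (L[1][0] := 5)
  R2 -= 6*R0 → (0, 2, 4)  (L[2][0] := 6)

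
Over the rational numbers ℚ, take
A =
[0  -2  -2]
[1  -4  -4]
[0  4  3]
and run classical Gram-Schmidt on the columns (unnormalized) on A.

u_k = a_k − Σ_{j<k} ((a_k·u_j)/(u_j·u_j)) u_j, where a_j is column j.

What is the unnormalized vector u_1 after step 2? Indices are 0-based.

u_1 = (-2, 0, 4)

Step 1: u_0 = a_0 = (0, 1, 0).
Step 2: u_1 = a_1 − (-4)·u_0 = (-2, 0, 4).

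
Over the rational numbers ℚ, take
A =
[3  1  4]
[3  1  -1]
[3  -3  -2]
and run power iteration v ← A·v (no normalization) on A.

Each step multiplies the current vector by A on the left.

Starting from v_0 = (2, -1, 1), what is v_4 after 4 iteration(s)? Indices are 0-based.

v_0 = (2, -1, 1).
v_1 = A·v_0 = (9, 4, 7).
v_2 = A·v_1 = (59, 24, 1).
v_3 = A·v_2 = (205, 200, 103).
v_4 = A·v_3 = (1227, 712, -191).

v_4 = (1227, 712, -191)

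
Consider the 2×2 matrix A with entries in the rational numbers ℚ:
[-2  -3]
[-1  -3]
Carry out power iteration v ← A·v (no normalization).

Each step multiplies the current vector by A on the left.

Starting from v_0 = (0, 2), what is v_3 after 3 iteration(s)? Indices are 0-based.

v_0 = (0, 2).
v_1 = A·v_0 = (-6, -6).
v_2 = A·v_1 = (30, 24).
v_3 = A·v_2 = (-132, -102).

v_3 = (-132, -102)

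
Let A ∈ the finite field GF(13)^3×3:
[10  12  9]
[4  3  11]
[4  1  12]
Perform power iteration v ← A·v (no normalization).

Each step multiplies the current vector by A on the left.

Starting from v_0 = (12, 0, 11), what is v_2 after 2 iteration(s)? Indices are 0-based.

v_2 = (1, 9, 7)

v_0 = (12, 0, 11).
v_1 = A·v_0 = (11, 0, 11).
v_2 = A·v_1 = (1, 9, 7).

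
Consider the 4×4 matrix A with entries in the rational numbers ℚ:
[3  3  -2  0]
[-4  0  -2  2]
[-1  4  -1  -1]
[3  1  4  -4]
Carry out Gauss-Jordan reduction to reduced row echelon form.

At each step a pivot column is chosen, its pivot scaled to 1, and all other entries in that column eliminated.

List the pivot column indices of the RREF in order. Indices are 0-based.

pivot columns: 0, 1, 2, 3

step 1: normalize row 0 (÷3) = (1, 1, -2/3, 0)
  row 1: subtract -4×row0 = (0, 4, -14/3, 2)
  row 2: subtract -1×row0 = (0, 5, -5/3, -1)
  row 3: subtract 3×row0 = (0, -2, 6, -4)
step 2: normalize row 1 (÷4) = (0, 1, -7/6, 1/2)
  row 0: subtract 1×row1 = (1, 0, 1/2, -1/2)
  row 2: subtract 5×row1 = (0, 0, 25/6, -7/2)
  row 3: subtract -2×row1 = (0, 0, 11/3, -3)
step 3: normalize row 2 (÷25/6) = (0, 0, 1, -21/25)
  row 0: subtract 1/2×row2 = (1, 0, 0, -2/25)
  row 1: subtract -7/6×row2 = (0, 1, 0, -12/25)
  row 3: subtract 11/3×row2 = (0, 0, 0, 2/25)
step 4: normalize row 3 (÷2/25) = (0, 0, 0, 1)
  row 0: subtract -2/25×row3 = (1, 0, 0, 0)
  row 1: subtract -12/25×row3 = (0, 1, 0, 0)
  row 2: subtract -21/25×row3 = (0, 0, 1, 0)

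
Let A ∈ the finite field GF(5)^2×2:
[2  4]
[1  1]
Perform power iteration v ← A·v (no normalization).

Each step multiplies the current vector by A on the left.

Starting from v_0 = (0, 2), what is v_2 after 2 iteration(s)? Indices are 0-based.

v_0 = (0, 2).
v_1 = A·v_0 = (3, 2).
v_2 = A·v_1 = (4, 0).

v_2 = (4, 0)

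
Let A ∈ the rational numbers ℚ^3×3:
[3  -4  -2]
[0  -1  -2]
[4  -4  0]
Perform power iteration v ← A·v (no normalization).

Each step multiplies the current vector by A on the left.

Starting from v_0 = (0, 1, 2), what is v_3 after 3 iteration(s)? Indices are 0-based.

v_3 = (-16, 11, -36)

v_0 = (0, 1, 2).
v_1 = A·v_0 = (-8, -5, -4).
v_2 = A·v_1 = (4, 13, -12).
v_3 = A·v_2 = (-16, 11, -36).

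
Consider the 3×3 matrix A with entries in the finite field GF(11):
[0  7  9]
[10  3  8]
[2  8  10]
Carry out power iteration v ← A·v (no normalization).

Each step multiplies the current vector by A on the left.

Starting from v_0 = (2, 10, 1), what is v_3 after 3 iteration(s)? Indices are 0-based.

v_3 = (0, 2, 7)

v_0 = (2, 10, 1).
v_1 = A·v_0 = (2, 3, 6).
v_2 = A·v_1 = (9, 0, 0).
v_3 = A·v_2 = (0, 2, 7).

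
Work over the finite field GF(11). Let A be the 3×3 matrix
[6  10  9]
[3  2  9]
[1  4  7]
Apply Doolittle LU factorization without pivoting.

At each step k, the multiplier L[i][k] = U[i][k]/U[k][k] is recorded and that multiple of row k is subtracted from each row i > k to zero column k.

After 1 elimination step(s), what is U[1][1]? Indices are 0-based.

[col 0] pivot 6
  R1 -= 6*R0 → (0, 8, 10)  (L[1][0] := 6)
  R2 -= 2*R0 → (0, 6, 0)  (L[2][0] := 2)

U[1][1] = 8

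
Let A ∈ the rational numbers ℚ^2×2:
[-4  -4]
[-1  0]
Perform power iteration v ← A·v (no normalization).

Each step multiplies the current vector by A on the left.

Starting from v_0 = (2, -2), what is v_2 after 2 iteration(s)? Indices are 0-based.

v_2 = (8, 0)

v_0 = (2, -2).
v_1 = A·v_0 = (0, -2).
v_2 = A·v_1 = (8, 0).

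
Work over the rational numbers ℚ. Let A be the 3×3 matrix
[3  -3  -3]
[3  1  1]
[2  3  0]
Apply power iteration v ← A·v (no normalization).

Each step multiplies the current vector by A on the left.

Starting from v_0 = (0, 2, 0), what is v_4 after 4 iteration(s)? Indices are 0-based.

v_4 = (534, -490, -582)

v_0 = (0, 2, 0).
v_1 = A·v_0 = (-6, 2, 6).
v_2 = A·v_1 = (-42, -10, -6).
v_3 = A·v_2 = (-78, -142, -114).
v_4 = A·v_3 = (534, -490, -582).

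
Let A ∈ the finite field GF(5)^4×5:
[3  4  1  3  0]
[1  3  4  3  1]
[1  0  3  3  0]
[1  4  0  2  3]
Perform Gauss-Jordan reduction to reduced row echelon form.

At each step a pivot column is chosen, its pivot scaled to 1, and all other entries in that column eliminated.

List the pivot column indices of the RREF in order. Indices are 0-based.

pivot columns: 0, 1, 2, 4

step 1: normalize row 0 (÷3) = (1, 3, 2, 1, 0)
  row 1: subtract 1×row0 = (0, 0, 2, 2, 1)
  row 2: subtract 1×row0 = (0, 2, 1, 2, 0)
  row 3: subtract 1×row0 = (0, 1, 3, 1, 3)
step 2: exchange rows 1,2
step 2: normalize row 1 (÷2) = (0, 1, 3, 1, 0)
  row 0: subtract 3×row1 = (1, 0, 3, 3, 0)
  row 3: subtract 1×row1 = (0, 0, 0, 0, 3)
step 3: normalize row 2 (÷2) = (0, 0, 1, 1, 3)
  row 0: subtract 3×row2 = (1, 0, 0, 0, 1)
  row 1: subtract 3×row2 = (0, 1, 0, 3, 1)
skip col 3 (zero from row 3)
step 4: normalize row 3 (÷3) = (0, 0, 0, 0, 1)
  row 0: subtract 1×row3 = (1, 0, 0, 0, 0)
  row 1: subtract 1×row3 = (0, 1, 0, 3, 0)
  row 2: subtract 3×row3 = (0, 0, 1, 1, 0)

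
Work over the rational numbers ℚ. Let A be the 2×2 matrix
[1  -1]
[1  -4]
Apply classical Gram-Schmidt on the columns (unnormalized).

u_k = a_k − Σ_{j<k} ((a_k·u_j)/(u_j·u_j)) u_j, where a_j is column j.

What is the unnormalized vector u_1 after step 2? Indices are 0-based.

u_1 = (3/2, -3/2)

Step 1: u_0 = a_0 = (1, 1).
Step 2: u_1 = a_1 − (-5/2)·u_0 = (3/2, -3/2).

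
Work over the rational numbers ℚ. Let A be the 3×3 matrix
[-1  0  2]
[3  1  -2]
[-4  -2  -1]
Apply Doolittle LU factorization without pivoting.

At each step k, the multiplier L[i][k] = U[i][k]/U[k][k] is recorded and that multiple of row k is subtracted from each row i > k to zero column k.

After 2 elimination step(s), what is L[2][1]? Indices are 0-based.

[col 0] pivot -1
  R1 -= -3*R0 → (0, 1, 4)  (L[1][0] := -3)
  R2 -= 4*R0 → (0, -2, -9)  (L[2][0] := 4)
[col 1] pivot 1
  R2 -= -2*R1 → (0, 0, -1)  (L[2][1] := -2)

L[2][1] = -2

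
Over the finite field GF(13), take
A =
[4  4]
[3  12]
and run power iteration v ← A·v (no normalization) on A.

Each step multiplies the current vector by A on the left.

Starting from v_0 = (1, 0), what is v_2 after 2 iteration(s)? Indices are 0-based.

v_2 = (2, 9)

v_0 = (1, 0).
v_1 = A·v_0 = (4, 3).
v_2 = A·v_1 = (2, 9).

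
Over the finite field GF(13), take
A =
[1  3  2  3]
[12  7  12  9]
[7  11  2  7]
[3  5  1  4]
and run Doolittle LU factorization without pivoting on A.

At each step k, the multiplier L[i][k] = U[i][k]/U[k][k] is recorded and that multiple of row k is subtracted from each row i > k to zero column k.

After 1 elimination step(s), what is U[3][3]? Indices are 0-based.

U[3][3] = 8

k=0: U[0][0]=1
  eliminate (1,0): mult=12, new row 1: (0, 10, 1, 12); set L[1][0]=12
  eliminate (2,0): mult=7, new row 2: (0, 3, 1, 12); set L[2][0]=7
  eliminate (3,0): mult=3, new row 3: (0, 9, 8, 8); set L[3][0]=3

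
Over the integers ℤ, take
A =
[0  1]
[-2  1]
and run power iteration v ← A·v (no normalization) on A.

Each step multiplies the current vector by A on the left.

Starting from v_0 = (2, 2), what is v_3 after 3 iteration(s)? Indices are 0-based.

v_3 = (-6, -2)

v_0 = (2, 2).
v_1 = A·v_0 = (2, -2).
v_2 = A·v_1 = (-2, -6).
v_3 = A·v_2 = (-6, -2).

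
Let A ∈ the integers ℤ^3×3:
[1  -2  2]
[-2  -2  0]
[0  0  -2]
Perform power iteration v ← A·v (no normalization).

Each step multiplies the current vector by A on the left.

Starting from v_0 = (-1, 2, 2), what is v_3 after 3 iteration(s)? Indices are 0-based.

v_3 = (-1, -2, -16)

v_0 = (-1, 2, 2).
v_1 = A·v_0 = (-1, -2, -4).
v_2 = A·v_1 = (-5, 6, 8).
v_3 = A·v_2 = (-1, -2, -16).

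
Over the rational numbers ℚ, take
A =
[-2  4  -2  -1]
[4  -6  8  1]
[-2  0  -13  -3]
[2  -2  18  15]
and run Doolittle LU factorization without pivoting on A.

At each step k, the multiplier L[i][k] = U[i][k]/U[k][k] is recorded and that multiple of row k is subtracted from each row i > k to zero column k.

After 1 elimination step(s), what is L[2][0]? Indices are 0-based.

[col 0] pivot -2
  R1 -= -2*R0 → (0, 2, 4, -1)  (L[1][0] := -2)
  R2 -= 1*R0 → (0, -4, -11, -2)  (L[2][0] := 1)
  R3 -= -1*R0 → (0, 2, 16, 14)  (L[3][0] := -1)

L[2][0] = 1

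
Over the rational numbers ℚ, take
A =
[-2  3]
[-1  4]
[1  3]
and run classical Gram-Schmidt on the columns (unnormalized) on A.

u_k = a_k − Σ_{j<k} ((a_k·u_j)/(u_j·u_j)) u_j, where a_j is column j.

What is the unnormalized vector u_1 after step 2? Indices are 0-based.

u_1 = (2/3, 17/6, 25/6)

Step 1: u_0 = a_0 = (-2, -1, 1).
Step 2: u_1 = a_1 − (-7/6)·u_0 = (2/3, 17/6, 25/6).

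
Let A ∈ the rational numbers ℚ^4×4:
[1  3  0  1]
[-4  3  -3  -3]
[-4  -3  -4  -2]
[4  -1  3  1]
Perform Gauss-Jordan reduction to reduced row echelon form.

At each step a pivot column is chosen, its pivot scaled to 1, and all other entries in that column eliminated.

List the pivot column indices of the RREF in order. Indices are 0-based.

pivot(0,0)=1: scale R0 → (1, 3, 0, 1)
  clear (1,0): R1 −= (-4)R0 → (0, 15, -3, 1)
  clear (2,0): R2 −= (-4)R0 → (0, 9, -4, 2)
  clear (3,0): R3 −= (4)R0 → (0, -13, 3, -3)
pivot(1,1)=15: scale R1 → (0, 1, -1/5, 1/15)
  clear (0,1): R0 −= (3)R1 → (1, 0, 3/5, 4/5)
  clear (2,1): R2 −= (9)R1 → (0, 0, -11/5, 7/5)
  clear (3,1): R3 −= (-13)R1 → (0, 0, 2/5, -32/15)
pivot(2,2)=-11/5: scale R2 → (0, 0, 1, -7/11)
  clear (0,2): R0 −= (3/5)R2 → (1, 0, 0, 13/11)
  clear (1,2): R1 −= (-1/5)R2 → (0, 1, 0, -2/33)
  clear (3,2): R3 −= (2/5)R2 → (0, 0, 0, -62/33)
pivot(3,3)=-62/33: scale R3 → (0, 0, 0, 1)
  clear (0,3): R0 −= (13/11)R3 → (1, 0, 0, 0)
  clear (1,3): R1 −= (-2/33)R3 → (0, 1, 0, 0)
  clear (2,3): R2 −= (-7/11)R3 → (0, 0, 1, 0)

pivot columns: 0, 1, 2, 3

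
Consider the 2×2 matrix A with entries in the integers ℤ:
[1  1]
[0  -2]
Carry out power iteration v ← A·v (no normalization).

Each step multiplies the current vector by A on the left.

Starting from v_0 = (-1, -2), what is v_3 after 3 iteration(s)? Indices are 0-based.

v_3 = (-7, 16)

v_0 = (-1, -2).
v_1 = A·v_0 = (-3, 4).
v_2 = A·v_1 = (1, -8).
v_3 = A·v_2 = (-7, 16).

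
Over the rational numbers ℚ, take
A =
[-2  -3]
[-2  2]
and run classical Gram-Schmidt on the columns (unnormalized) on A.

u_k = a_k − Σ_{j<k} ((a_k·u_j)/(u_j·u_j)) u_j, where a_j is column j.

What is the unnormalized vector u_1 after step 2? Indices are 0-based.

u_1 = (-5/2, 5/2)

Step 1: u_0 = a_0 = (-2, -2).
Step 2: u_1 = a_1 − (1/4)·u_0 = (-5/2, 5/2).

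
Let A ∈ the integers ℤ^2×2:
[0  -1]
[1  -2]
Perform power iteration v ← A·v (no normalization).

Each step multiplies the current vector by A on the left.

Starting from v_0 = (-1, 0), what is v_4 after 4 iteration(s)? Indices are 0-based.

v_4 = (3, 4)

v_0 = (-1, 0).
v_1 = A·v_0 = (0, -1).
v_2 = A·v_1 = (1, 2).
v_3 = A·v_2 = (-2, -3).
v_4 = A·v_3 = (3, 4).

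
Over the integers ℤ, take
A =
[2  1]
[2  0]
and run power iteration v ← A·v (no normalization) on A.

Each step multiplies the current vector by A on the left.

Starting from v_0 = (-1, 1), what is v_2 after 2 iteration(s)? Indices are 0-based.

v_2 = (-4, -2)

v_0 = (-1, 1).
v_1 = A·v_0 = (-1, -2).
v_2 = A·v_1 = (-4, -2).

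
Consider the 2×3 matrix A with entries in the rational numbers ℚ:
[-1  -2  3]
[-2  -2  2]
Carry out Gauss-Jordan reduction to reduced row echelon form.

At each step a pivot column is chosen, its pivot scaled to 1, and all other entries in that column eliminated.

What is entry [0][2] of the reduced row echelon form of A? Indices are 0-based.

M[0][2] = 1

pivot(0,0)=-1: scale R0 → (1, 2, -3)
  clear (1,0): R1 −= (-2)R0 → (0, 2, -4)
pivot(1,1)=2: scale R1 → (0, 1, -2)
  clear (0,1): R0 −= (2)R1 → (1, 0, 1)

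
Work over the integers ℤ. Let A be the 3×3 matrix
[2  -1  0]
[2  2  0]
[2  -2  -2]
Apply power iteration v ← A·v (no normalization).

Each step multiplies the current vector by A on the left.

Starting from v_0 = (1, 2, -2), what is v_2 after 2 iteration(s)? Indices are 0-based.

v_2 = (-6, 12, -16)

v_0 = (1, 2, -2).
v_1 = A·v_0 = (0, 6, 2).
v_2 = A·v_1 = (-6, 12, -16).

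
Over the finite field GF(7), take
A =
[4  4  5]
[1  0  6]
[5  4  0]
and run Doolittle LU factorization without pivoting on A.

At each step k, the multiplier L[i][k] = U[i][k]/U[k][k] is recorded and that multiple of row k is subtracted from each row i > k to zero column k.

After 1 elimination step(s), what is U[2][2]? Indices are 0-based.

U[2][2] = 6

k=0: U[0][0]=4
  eliminate (1,0): mult=2, new row 1: (0, 6, 3); set L[1][0]=2
  eliminate (2,0): mult=3, new row 2: (0, 6, 6); set L[2][0]=3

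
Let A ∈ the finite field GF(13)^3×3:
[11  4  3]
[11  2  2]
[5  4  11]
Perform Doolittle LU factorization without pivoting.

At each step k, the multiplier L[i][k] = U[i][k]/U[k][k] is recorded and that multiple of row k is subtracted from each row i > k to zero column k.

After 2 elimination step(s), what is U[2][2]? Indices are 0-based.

Step 1: pivot at (0,0) is 11.
  row1 ← row1 − (1)·row0  ⇒  L[1][0]=1, U row1=(0, 11, 12)
  row2 ← row2 − (4)·row0  ⇒  L[2][0]=4, U row2=(0, 1, 12)
Step 2: pivot at (1,1) is 11.
  row2 ← row2 − (6)·row1  ⇒  L[2][1]=6, U row2=(0, 0, 5)

U[2][2] = 5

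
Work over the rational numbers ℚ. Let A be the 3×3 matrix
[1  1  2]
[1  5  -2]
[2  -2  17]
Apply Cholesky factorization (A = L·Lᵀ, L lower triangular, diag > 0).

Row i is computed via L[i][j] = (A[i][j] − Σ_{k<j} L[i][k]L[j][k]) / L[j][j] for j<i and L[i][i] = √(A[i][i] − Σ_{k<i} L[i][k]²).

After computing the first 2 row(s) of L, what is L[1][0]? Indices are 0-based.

L[1][0] = 1

Step 1: L[0][0] = √(1) = 1.
  L[1][0] = (1) / L[0][0] = 1.
Step 2: L[1][1] = √(4) = 2.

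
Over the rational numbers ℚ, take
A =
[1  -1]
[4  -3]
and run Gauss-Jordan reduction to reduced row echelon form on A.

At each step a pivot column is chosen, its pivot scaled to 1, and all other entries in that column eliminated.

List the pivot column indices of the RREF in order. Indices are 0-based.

pivot(0,0)=1: scale R0 → (1, -1)
  clear (1,0): R1 −= (4)R0 → (0, 1)
pivot(1,1)=1: scale R1 → (0, 1)
  clear (0,1): R0 −= (-1)R1 → (1, 0)

pivot columns: 0, 1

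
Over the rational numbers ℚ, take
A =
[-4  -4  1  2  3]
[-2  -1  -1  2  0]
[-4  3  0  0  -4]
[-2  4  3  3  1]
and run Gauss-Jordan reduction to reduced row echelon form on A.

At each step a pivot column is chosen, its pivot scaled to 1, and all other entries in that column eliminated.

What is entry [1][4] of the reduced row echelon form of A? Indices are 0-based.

M[1][4] = -90/131

pivot(0,0)=-4: scale R0 → (1, 1, -1/4, -1/2, -3/4)
  clear (1,0): R1 −= (-2)R0 → (0, 1, -3/2, 1, -3/2)
  clear (2,0): R2 −= (-4)R0 → (0, 7, -1, -2, -7)
  clear (3,0): R3 −= (-2)R0 → (0, 6, 5/2, 2, -1/2)
pivot(1,1)=1: scale R1 → (0, 1, -3/2, 1, -3/2)
  clear (0,1): R0 −= (1)R1 → (1, 0, 5/4, -3/2, 3/4)
  clear (2,1): R2 −= (7)R1 → (0, 0, 19/2, -9, 7/2)
  clear (3,1): R3 −= (6)R1 → (0, 0, 23/2, -4, 17/2)
pivot(2,2)=19/2: scale R2 → (0, 0, 1, -18/19, 7/19)
  clear (0,2): R0 −= (5/4)R2 → (1, 0, 0, -6/19, 11/38)
  clear (1,2): R1 −= (-3/2)R2 → (0, 1, 0, -8/19, -18/19)
  clear (3,2): R3 −= (23/2)R2 → (0, 0, 0, 131/19, 81/19)
pivot(3,3)=131/19: scale R3 → (0, 0, 0, 1, 81/131)
  clear (0,3): R0 −= (-6/19)R3 → (1, 0, 0, 0, 127/262)
  clear (1,3): R1 −= (-8/19)R3 → (0, 1, 0, 0, -90/131)
  clear (2,3): R2 −= (-18/19)R3 → (0, 0, 1, 0, 125/131)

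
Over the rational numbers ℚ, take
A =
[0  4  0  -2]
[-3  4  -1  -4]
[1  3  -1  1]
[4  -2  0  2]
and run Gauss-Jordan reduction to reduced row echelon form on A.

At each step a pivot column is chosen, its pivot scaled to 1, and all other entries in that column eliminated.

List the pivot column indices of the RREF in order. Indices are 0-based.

[1] R0 <-> R1
[1] R0 /= -3  ⇒  (1, -4/3, 1/3, 4/3)
     R2 -= 1·R0  ⇒  (0, 13/3, -4/3, -1/3)
     R3 -= 4·R0  ⇒  (0, 10/3, -4/3, -10/3)
[2] R1 /= 4  ⇒  (0, 1, 0, -1/2)
     R0 -= -4/3·R1  ⇒  (1, 0, 1/3, 2/3)
     R2 -= 13/3·R1  ⇒  (0, 0, -4/3, 11/6)
     R3 -= 10/3·R1  ⇒  (0, 0, -4/3, -5/3)
[3] R2 /= -4/3  ⇒  (0, 0, 1, -11/8)
     R0 -= 1/3·R2  ⇒  (1, 0, 0, 9/8)
     R3 -= -4/3·R2  ⇒  (0, 0, 0, -7/2)
[4] R3 /= -7/2  ⇒  (0, 0, 0, 1)
     R0 -= 9/8·R3  ⇒  (1, 0, 0, 0)
     R1 -= -1/2·R3  ⇒  (0, 1, 0, 0)
     R2 -= -11/8·R3  ⇒  (0, 0, 1, 0)

pivot columns: 0, 1, 2, 3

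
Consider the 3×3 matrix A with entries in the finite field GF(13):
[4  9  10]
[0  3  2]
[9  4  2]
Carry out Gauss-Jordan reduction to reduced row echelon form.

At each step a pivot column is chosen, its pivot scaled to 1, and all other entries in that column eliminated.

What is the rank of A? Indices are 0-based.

[1] R0 /= 4  ⇒  (1, 12, 9)
     R2 -= 9·R0  ⇒  (0, 0, 12)
[2] R1 /= 3  ⇒  (0, 1, 5)
     R0 -= 12·R1  ⇒  (1, 0, 1)
[3] R2 /= 12  ⇒  (0, 0, 1)
     R0 -= 1·R2  ⇒  (1, 0, 0)
     R1 -= 5·R2  ⇒  (0, 1, 0)

rank = 3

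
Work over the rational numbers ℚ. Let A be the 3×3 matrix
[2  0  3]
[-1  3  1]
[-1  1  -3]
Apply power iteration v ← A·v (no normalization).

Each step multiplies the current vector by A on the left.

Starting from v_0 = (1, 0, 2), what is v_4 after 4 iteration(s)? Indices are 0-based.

v_0 = (1, 0, 2).
v_1 = A·v_0 = (8, 1, -7).
v_2 = A·v_1 = (-5, -12, 14).
v_3 = A·v_2 = (32, -17, -49).
v_4 = A·v_3 = (-83, -132, 98).

v_4 = (-83, -132, 98)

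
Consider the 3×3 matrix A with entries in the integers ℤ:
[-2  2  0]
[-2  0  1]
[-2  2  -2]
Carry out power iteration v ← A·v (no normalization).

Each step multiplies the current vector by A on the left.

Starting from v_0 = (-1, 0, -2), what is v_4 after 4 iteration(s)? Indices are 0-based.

v_4 = (-40, 20, -128)

v_0 = (-1, 0, -2).
v_1 = A·v_0 = (2, 0, 6).
v_2 = A·v_1 = (-4, 2, -16).
v_3 = A·v_2 = (12, -8, 44).
v_4 = A·v_3 = (-40, 20, -128).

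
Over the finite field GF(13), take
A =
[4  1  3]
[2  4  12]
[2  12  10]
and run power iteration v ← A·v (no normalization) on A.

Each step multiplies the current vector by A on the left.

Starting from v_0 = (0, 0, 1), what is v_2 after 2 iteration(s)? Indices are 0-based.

v_2 = (2, 5, 3)

v_0 = (0, 0, 1).
v_1 = A·v_0 = (3, 12, 10).
v_2 = A·v_1 = (2, 5, 3).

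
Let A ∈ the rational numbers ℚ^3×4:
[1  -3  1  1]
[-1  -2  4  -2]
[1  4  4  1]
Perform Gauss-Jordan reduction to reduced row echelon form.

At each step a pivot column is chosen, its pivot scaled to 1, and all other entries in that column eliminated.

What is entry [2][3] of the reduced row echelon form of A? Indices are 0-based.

step 1: normalize row 0 (÷1) = (1, -3, 1, 1)
  row 1: subtract -1×row0 = (0, -5, 5, -1)
  row 2: subtract 1×row0 = (0, 7, 3, 0)
step 2: normalize row 1 (÷-5) = (0, 1, -1, 1/5)
  row 0: subtract -3×row1 = (1, 0, -2, 8/5)
  row 2: subtract 7×row1 = (0, 0, 10, -7/5)
step 3: normalize row 2 (÷10) = (0, 0, 1, -7/50)
  row 0: subtract -2×row2 = (1, 0, 0, 33/25)
  row 1: subtract -1×row2 = (0, 1, 0, 3/50)

M[2][3] = -7/50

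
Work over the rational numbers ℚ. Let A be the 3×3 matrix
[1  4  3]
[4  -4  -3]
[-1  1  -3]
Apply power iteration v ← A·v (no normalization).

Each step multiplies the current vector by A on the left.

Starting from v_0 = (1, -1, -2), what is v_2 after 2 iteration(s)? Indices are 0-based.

v_0 = (1, -1, -2).
v_1 = A·v_0 = (-9, 14, 4).
v_2 = A·v_1 = (59, -104, 11).

v_2 = (59, -104, 11)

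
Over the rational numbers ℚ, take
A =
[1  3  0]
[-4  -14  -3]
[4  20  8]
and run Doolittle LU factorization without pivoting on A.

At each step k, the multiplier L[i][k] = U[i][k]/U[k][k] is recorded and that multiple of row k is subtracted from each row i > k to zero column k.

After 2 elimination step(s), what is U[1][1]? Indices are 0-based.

Step 1: pivot at (0,0) is 1.
  row1 ← row1 − (-4)·row0  ⇒  L[1][0]=-4, U row1=(0, -2, -3)
  row2 ← row2 − (4)·row0  ⇒  L[2][0]=4, U row2=(0, 8, 8)
Step 2: pivot at (1,1) is -2.
  row2 ← row2 − (-4)·row1  ⇒  L[2][1]=-4, U row2=(0, 0, -4)

U[1][1] = -2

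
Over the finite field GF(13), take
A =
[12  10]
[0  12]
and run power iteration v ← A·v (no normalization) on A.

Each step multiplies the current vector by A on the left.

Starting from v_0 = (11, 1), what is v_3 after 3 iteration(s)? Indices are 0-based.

v_0 = (11, 1).
v_1 = A·v_0 = (12, 12).
v_2 = A·v_1 = (4, 1).
v_3 = A·v_2 = (6, 12).

v_3 = (6, 12)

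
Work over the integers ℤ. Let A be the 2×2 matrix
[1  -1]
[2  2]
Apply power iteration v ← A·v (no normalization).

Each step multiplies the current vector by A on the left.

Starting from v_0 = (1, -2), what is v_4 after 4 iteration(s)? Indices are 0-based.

v_4 = (-11, 34)

v_0 = (1, -2).
v_1 = A·v_0 = (3, -2).
v_2 = A·v_1 = (5, 2).
v_3 = A·v_2 = (3, 14).
v_4 = A·v_3 = (-11, 34).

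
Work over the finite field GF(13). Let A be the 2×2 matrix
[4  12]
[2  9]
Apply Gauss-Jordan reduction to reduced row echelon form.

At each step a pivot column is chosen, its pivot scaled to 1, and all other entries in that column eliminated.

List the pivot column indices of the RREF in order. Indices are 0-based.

step 1: normalize row 0 (÷4) = (1, 3)
  row 1: subtract 2×row0 = (0, 3)
step 2: normalize row 1 (÷3) = (0, 1)
  row 0: subtract 3×row1 = (1, 0)

pivot columns: 0, 1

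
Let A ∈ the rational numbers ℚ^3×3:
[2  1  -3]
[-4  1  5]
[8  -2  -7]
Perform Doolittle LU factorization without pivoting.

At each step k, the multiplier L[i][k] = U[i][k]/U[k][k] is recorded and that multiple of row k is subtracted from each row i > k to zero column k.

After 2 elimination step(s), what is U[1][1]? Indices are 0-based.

Step 1: pivot at (0,0) is 2.
  row1 ← row1 − (-2)·row0  ⇒  L[1][0]=-2, U row1=(0, 3, -1)
  row2 ← row2 − (4)·row0  ⇒  L[2][0]=4, U row2=(0, -6, 5)
Step 2: pivot at (1,1) is 3.
  row2 ← row2 − (-2)·row1  ⇒  L[2][1]=-2, U row2=(0, 0, 3)

U[1][1] = 3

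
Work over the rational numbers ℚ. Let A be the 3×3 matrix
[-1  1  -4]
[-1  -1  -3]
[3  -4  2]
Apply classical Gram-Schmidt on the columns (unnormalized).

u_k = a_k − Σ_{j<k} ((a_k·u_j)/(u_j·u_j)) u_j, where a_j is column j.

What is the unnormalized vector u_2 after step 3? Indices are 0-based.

u_2 = (-49/18, 7/18, -7/9)

Step 1: u_0 = a_0 = (-1, -1, 3).
Step 2: u_1 = a_1 − (-12/11)·u_0 = (-1/11, -23/11, -8/11).
Step 3: u_2 = a_2 − (13/11)·u_0 − (19/18)·u_1 = (-49/18, 7/18, -7/9).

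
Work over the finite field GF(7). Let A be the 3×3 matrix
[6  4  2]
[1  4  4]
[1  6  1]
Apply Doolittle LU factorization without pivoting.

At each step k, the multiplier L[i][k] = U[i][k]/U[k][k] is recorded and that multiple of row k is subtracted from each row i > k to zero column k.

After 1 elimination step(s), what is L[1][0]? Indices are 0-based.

L[1][0] = 6

Step 1: pivot at (0,0) is 6.
  row1 ← row1 − (6)·row0  ⇒  L[1][0]=6, U row1=(0, 1, 6)
  row2 ← row2 − (6)·row0  ⇒  L[2][0]=6, U row2=(0, 3, 3)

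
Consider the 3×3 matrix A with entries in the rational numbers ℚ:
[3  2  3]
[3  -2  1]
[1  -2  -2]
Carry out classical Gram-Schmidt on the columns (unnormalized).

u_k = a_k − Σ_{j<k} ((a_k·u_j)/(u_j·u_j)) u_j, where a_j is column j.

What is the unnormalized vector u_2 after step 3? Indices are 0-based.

Step 1: u_0 = a_0 = (3, 3, 1).
Step 2: u_1 = a_1 − (-2/19)·u_0 = (44/19, -32/19, -36/19).
Step 3: u_2 = a_2 − (10/19)·u_0 − (43/56)·u_1 = (-5/14, 5/7, -15/14).

u_2 = (-5/14, 5/7, -15/14)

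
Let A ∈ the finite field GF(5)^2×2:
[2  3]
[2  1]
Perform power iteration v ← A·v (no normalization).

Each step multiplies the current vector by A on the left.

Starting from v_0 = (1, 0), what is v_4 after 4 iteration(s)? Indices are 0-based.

v_0 = (1, 0).
v_1 = A·v_0 = (2, 2).
v_2 = A·v_1 = (0, 1).
v_3 = A·v_2 = (3, 1).
v_4 = A·v_3 = (4, 2).

v_4 = (4, 2)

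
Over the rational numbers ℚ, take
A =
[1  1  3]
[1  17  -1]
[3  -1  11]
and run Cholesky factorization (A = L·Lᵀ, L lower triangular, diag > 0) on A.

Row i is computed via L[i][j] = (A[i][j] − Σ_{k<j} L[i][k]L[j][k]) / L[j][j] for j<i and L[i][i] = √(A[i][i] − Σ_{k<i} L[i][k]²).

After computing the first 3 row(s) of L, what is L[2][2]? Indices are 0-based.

Step 1: L[0][0] = √(1) = 1.
  L[1][0] = (1) / L[0][0] = 1.
Step 2: L[1][1] = √(16) = 4.
  L[2][0] = (3) / L[0][0] = 3.
  L[2][1] = (-4) / L[1][1] = -1.
Step 3: L[2][2] = √(1) = 1.

L[2][2] = 1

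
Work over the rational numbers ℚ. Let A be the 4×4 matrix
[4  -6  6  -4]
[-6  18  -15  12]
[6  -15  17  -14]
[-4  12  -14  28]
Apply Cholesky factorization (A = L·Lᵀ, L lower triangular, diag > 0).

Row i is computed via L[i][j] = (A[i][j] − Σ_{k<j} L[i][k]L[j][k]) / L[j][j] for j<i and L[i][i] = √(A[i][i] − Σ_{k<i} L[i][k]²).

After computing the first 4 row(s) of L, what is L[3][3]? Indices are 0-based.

L[3][3] = 4

Step 1: L[0][0] = √(4) = 2.
  L[1][0] = (-6) / L[0][0] = -3.
Step 2: L[1][1] = √(9) = 3.
  L[2][0] = (6) / L[0][0] = 3.
  L[2][1] = (-6) / L[1][1] = -2.
Step 3: L[2][2] = √(4) = 2.
  L[3][0] = (-4) / L[0][0] = -2.
  L[3][1] = (6) / L[1][1] = 2.
  L[3][2] = (-4) / L[2][2] = -2.
Step 4: L[3][3] = √(16) = 4.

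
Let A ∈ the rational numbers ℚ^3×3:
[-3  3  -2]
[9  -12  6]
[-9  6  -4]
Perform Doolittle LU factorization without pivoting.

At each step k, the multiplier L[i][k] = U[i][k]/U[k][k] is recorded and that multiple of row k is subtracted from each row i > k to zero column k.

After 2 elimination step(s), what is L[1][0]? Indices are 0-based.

L[1][0] = -3

Step 1: pivot at (0,0) is -3.
  row1 ← row1 − (-3)·row0  ⇒  L[1][0]=-3, U row1=(0, -3, 0)
  row2 ← row2 − (3)·row0  ⇒  L[2][0]=3, U row2=(0, -3, 2)
Step 2: pivot at (1,1) is -3.
  row2 ← row2 − (1)·row1  ⇒  L[2][1]=1, U row2=(0, 0, 2)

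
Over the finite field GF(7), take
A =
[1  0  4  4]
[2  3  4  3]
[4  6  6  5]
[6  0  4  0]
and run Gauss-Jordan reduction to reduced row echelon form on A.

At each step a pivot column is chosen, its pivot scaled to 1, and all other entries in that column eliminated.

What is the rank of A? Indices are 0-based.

rank = 3

step 1: normalize row 0 (÷1) = (1, 0, 4, 4)
  row 1: subtract 2×row0 = (0, 3, 3, 2)
  row 2: subtract 4×row0 = (0, 6, 4, 3)
  row 3: subtract 6×row0 = (0, 0, 1, 4)
step 2: normalize row 1 (÷3) = (0, 1, 1, 3)
  row 2: subtract 6×row1 = (0, 0, 5, 6)
step 3: normalize row 2 (÷5) = (0, 0, 1, 4)
  row 0: subtract 4×row2 = (1, 0, 0, 2)
  row 1: subtract 1×row2 = (0, 1, 0, 6)
  row 3: subtract 1×row2 = (0, 0, 0, 0)
skip col 3 (zero from row 3)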